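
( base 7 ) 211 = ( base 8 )152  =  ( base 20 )56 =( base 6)254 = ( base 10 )106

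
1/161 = 1/161 = 0.01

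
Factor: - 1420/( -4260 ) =1/3=3^ (-1 ) 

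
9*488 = 4392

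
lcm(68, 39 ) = 2652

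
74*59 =4366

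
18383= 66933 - 48550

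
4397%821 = 292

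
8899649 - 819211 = 8080438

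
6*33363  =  200178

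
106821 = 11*9711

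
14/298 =7/149 =0.05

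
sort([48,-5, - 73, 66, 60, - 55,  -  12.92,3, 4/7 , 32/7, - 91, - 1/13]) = [ - 91 , - 73, - 55, - 12.92, - 5, - 1/13, 4/7,3, 32/7, 48  ,  60,  66]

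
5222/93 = 5222/93 = 56.15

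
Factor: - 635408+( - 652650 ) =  - 1288058 = - 2^1*644029^1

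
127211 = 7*18173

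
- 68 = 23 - 91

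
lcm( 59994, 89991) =179982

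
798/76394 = 399/38197 = 0.01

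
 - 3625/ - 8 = 3625/8  =  453.12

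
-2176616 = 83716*(  -  26)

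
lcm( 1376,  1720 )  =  6880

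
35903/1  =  35903 = 35903.00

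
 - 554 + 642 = 88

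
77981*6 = 467886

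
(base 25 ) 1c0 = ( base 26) 19F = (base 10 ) 925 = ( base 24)1ED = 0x39d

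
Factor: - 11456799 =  - 3^1 * 67^1*56999^1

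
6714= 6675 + 39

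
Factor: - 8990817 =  - 3^1*11^1*272449^1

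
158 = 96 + 62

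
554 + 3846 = 4400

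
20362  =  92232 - 71870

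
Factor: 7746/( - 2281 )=-2^1*3^1*1291^1* 2281^ ( - 1) 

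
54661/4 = 13665 + 1/4  =  13665.25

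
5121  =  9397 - 4276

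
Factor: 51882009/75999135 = 5^( - 1)*31^ (- 1) * 353^( - 1 )*463^( - 1 )*17294003^1 = 17294003/25333045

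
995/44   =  22 + 27/44 =22.61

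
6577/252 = 26 + 25/252 = 26.10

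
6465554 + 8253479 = 14719033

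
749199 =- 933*( - 803)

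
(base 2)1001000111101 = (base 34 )41b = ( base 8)11075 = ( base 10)4669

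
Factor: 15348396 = 2^2 * 3^1*7^1 * 73^1*2503^1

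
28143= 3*9381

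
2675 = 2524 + 151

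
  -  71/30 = - 3 + 19/30 = - 2.37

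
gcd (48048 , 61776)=6864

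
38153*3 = 114459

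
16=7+9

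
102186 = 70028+32158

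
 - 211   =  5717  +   - 5928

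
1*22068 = 22068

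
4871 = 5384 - 513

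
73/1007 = 73/1007 =0.07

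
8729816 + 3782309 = 12512125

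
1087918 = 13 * 83686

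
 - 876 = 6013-6889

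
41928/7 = 41928/7  =  5989.71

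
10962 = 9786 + 1176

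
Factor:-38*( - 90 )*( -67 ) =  - 229140 =-2^2*3^2*5^1*19^1*67^1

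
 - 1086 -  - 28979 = 27893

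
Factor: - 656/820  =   - 2^2*5^( - 1 ) = - 4/5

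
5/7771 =5/7771 = 0.00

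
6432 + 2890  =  9322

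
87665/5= 17533=17533.00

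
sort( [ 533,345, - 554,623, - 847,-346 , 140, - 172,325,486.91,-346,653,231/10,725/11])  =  [- 847, - 554, - 346, - 346, - 172, 231/10,725/11,  140,325,345, 486.91,533,623,653]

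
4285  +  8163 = 12448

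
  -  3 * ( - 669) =2007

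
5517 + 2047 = 7564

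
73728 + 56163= 129891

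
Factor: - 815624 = -2^3*43^1 * 2371^1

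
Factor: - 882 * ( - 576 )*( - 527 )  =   - 267732864 = - 2^7 * 3^4 * 7^2*17^1*31^1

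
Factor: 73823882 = 2^1*11^1*23^1*145897^1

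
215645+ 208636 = 424281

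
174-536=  -362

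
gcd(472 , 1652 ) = 236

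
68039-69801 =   -  1762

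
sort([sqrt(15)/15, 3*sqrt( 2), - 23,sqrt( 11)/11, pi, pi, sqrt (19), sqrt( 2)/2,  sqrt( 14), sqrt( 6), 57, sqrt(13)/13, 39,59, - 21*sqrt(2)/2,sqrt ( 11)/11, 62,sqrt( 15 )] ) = [ - 23, - 21 *sqrt( 2)/2, sqrt(15 )/15,sqrt( 13 ) /13, sqrt( 11) /11,sqrt( 11) /11, sqrt(2)/2, sqrt( 6 ), pi, pi,sqrt(14), sqrt(15),3*sqrt ( 2 ),sqrt(19), 39, 57,59,62 ] 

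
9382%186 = 82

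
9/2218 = 9/2218 = 0.00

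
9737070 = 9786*995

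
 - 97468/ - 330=48734/165 = 295.36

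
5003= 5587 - 584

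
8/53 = 8/53= 0.15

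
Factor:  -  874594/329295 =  - 2^1*3^( - 1 )*5^(  -  1 )*7^1 * 29^( - 1)*179^1 * 349^1*757^( - 1 ) 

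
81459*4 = 325836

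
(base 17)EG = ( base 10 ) 254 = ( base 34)7g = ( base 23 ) b1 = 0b11111110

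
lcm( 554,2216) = 2216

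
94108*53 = 4987724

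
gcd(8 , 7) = 1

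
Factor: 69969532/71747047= 2^2*181^1 * 1553^( - 1)*46199^ (-1 )*96643^1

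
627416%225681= 176054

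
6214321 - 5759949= 454372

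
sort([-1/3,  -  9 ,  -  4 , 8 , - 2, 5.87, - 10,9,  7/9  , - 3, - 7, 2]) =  [ - 10, - 9, - 7 ,- 4, - 3, - 2, - 1/3,7/9 , 2,5.87, 8,9] 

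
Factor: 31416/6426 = 2^2*3^( - 2) * 11^1 = 44/9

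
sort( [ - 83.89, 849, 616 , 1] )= [ - 83.89, 1, 616 , 849]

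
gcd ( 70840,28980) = 3220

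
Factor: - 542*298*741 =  - 2^2*3^1*13^1*19^1 * 149^1*271^1 = - 119683356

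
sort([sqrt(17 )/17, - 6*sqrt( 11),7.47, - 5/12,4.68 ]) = [ - 6*sqrt( 11 ) , - 5/12,sqrt( 17 )/17,4.68,  7.47]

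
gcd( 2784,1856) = 928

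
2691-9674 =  - 6983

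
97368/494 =48684/247 = 197.10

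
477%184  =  109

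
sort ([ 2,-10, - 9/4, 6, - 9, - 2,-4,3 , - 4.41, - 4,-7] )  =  [ - 10 , - 9, - 7 , - 4.41, - 4,-4, - 9/4, - 2, 2,3, 6]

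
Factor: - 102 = -2^1 * 3^1*17^1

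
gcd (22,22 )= 22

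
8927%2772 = 611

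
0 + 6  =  6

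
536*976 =523136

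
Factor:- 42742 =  - 2^1*7^1*43^1 * 71^1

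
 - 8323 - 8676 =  - 16999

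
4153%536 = 401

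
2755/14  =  2755/14= 196.79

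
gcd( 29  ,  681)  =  1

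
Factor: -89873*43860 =-2^2 * 3^1*5^1*7^1*17^1*37^1*43^1*347^1 = - 3941829780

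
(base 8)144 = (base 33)31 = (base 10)100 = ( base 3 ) 10201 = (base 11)91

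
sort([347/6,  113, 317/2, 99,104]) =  [ 347/6,99, 104, 113, 317/2]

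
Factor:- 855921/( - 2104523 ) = 23133/56879 = 3^1*11^1*23^( - 1 )*701^1*2473^( - 1) 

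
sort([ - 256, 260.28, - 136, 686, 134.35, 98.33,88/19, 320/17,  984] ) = [ - 256, - 136, 88/19,320/17, 98.33, 134.35, 260.28,  686, 984]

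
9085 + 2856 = 11941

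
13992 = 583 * 24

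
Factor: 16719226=2^1*41^2*4973^1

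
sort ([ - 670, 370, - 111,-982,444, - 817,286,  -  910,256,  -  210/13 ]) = [ - 982, - 910, - 817,-670,-111, - 210/13 , 256,286, 370,444 ]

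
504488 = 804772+  -  300284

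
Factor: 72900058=2^1*7^1*11^1*473377^1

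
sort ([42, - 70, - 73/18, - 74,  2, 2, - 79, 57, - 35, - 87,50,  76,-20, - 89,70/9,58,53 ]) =[ - 89,-87, - 79, - 74 , - 70, - 35, - 20,-73/18,2, 2, 70/9, 42, 50, 53, 57, 58,76]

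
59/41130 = 59/41130 = 0.00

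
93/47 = 1 + 46/47=1.98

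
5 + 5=10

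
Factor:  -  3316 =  - 2^2*829^1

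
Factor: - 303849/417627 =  - 13^1*53^1*947^( - 1 ) = - 689/947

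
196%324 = 196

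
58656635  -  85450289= - 26793654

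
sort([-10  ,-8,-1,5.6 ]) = [ - 10, - 8 ,-1,5.6 ] 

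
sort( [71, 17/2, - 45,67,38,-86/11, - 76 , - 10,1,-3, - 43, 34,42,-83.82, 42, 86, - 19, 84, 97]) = [ - 83.82, - 76, - 45, - 43, - 19, - 10, - 86/11 , - 3,1, 17/2, 34, 38,  42, 42, 67,  71, 84, 86,  97]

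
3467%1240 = 987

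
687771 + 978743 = 1666514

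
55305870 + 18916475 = 74222345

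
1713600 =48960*35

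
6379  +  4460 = 10839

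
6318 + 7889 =14207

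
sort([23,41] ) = [ 23, 41 ]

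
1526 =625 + 901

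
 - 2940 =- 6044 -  - 3104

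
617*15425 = 9517225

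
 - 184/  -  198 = 92/99=0.93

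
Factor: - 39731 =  - 67^1 * 593^1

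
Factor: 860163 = 3^1*286721^1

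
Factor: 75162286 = 2^1*37581143^1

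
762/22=34 + 7/11 = 34.64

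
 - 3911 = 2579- 6490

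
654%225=204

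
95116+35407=130523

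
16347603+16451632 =32799235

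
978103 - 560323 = 417780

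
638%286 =66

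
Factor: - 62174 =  - 2^1 * 7^1*4441^1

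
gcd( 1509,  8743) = 1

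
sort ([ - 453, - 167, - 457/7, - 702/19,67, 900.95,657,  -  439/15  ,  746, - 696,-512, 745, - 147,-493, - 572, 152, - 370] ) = [ - 696, -572, - 512, - 493,- 453,-370, - 167, - 147, - 457/7, - 702/19, - 439/15,67, 152, 657, 745,746,  900.95] 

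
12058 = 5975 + 6083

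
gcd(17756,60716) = 4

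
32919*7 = 230433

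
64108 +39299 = 103407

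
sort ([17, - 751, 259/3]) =[ - 751,  17, 259/3]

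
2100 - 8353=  - 6253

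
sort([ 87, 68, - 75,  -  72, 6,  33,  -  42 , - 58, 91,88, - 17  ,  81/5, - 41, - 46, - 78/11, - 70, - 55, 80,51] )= [-75, - 72,-70,- 58, - 55 , - 46, - 42, - 41,-17,-78/11,6,81/5,33, 51, 68, 80, 87, 88, 91]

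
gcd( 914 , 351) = 1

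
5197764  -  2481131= 2716633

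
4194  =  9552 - 5358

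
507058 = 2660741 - 2153683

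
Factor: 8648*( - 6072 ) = -52510656 = -2^6 * 3^1*11^1*23^2*47^1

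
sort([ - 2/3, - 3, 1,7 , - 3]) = [ - 3,  -  3,  -  2/3,1, 7]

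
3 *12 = 36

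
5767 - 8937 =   -  3170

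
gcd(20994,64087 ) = 1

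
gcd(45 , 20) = 5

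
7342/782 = 3671/391  =  9.39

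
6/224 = 3/112=0.03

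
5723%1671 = 710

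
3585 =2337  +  1248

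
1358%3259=1358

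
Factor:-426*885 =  - 377010 = -  2^1*3^2* 5^1*59^1 * 71^1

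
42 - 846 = - 804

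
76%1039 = 76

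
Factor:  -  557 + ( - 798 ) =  - 5^1*271^1 = - 1355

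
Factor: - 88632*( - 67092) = 5946498144  =  2^5 * 3^3*1231^1*5591^1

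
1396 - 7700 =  - 6304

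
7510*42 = 315420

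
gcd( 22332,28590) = 6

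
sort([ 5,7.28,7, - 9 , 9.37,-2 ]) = [-9, - 2 , 5,7, 7.28, 9.37]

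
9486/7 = 1355 + 1/7  =  1355.14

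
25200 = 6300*4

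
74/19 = 74/19= 3.89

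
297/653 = 297/653 =0.45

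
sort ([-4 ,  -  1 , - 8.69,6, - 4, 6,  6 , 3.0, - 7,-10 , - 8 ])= [-10, - 8.69, - 8, - 7, - 4, - 4, - 1, 3.0, 6, 6,  6 ]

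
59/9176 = 59/9176=   0.01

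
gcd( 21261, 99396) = 3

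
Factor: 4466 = 2^1 *7^1*11^1*29^1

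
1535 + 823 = 2358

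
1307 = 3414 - 2107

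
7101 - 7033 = 68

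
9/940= 9/940  =  0.01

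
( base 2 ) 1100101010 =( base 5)11220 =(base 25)17a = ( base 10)810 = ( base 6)3430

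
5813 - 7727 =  - 1914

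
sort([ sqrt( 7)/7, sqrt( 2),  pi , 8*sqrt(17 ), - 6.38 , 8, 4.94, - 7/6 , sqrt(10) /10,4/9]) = [ - 6.38, - 7/6 , sqrt(10)/10, sqrt(7) /7,4/9,sqrt(2), pi,4.94,8, 8*sqrt(17 )] 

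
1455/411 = 3 + 74/137= 3.54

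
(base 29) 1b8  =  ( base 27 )1g7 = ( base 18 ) 3ag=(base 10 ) 1168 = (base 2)10010010000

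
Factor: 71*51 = 3621=3^1*17^1*71^1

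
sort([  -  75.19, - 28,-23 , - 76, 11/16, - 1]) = [ - 76 , - 75.19, - 28 , - 23, - 1, 11/16]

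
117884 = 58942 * 2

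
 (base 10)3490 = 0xDA2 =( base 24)61a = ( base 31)3JI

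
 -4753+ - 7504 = - 12257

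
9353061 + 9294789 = 18647850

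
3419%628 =279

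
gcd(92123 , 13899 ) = 1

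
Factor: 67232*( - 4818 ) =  - 323923776 = -2^6*3^1*11^2*73^1 * 191^1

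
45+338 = 383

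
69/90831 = 23/30277 = 0.00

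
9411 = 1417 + 7994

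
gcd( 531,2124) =531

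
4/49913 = 4/49913 = 0.00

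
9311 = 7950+1361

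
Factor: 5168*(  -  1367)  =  -2^4*17^1*19^1*1367^1 = -  7064656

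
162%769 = 162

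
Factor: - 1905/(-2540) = 2^ ( - 2 )*3^1 = 3/4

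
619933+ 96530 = 716463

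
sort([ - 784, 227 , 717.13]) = [-784, 227,717.13]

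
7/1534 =7/1534=0.00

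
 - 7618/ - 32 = 238 + 1/16 = 238.06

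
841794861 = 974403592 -132608731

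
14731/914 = 14731/914 = 16.12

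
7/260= 7/260 = 0.03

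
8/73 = 8/73= 0.11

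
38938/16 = 19469/8 = 2433.62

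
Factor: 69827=69827^1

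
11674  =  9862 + 1812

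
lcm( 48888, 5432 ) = 48888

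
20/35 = 4/7 = 0.57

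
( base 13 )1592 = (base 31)38u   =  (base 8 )6131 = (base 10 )3161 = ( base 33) 2tq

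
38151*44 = 1678644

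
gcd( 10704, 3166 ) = 2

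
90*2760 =248400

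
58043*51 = 2960193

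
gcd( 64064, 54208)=4928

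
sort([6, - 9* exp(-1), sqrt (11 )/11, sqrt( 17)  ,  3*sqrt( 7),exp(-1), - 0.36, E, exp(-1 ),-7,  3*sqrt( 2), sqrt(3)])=[ - 7, - 9*exp( - 1 ), - 0.36, sqrt( 11 ) /11,exp(  -  1),exp ( - 1) , sqrt( 3),  E,sqrt( 17),3*sqrt(2 ), 6, 3*sqrt(7)] 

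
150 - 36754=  - 36604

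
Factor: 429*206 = 88374 = 2^1 * 3^1*11^1*13^1*103^1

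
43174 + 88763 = 131937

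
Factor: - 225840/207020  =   - 2^2*3^1*11^( -1)=- 12/11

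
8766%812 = 646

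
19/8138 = 19/8138 = 0.00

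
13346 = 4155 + 9191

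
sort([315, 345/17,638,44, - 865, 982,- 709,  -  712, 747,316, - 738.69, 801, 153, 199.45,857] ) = [-865,  -  738.69,- 712,- 709,345/17, 44  ,  153, 199.45, 315,316, 638, 747,801, 857,  982 ] 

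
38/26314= 19/13157=0.00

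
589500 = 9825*60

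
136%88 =48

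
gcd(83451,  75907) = 1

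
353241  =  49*7209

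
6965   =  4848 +2117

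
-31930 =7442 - 39372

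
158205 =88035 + 70170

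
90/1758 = 15/293 = 0.05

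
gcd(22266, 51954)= 7422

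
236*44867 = 10588612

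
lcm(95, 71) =6745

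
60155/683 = 88 + 51/683 = 88.07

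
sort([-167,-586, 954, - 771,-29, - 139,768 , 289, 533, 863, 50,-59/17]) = [-771,  -  586, - 167, - 139,-29, - 59/17,50, 289,  533,768, 863,  954]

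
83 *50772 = 4214076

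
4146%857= 718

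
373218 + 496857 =870075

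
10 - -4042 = 4052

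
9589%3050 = 439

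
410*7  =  2870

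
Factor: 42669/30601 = 3^2*11^1 * 71^(-1) = 99/71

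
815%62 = 9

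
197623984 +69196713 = 266820697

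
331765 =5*66353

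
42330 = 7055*6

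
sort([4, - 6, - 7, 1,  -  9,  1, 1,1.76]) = [-9,- 7, - 6,1, 1 , 1, 1.76, 4 ]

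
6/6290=3/3145 = 0.00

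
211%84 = 43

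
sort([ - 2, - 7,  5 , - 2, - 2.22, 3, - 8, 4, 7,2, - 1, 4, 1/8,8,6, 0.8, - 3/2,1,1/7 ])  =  [-8,-7, - 2.22,-2,-2, - 3/2, -1, 1/8, 1/7,0.8, 1,2, 3 , 4, 4,5, 6,7,8 ] 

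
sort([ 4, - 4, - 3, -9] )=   [ - 9, - 4, - 3, 4 ]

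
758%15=8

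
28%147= 28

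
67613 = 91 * 743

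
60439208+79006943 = 139446151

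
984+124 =1108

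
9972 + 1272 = 11244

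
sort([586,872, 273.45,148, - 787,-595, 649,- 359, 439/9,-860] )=[ - 860, - 787, - 595, - 359, 439/9, 148,273.45  ,  586,  649, 872 ]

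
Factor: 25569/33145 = 27/35 = 3^3*5^( - 1 )*7^( - 1)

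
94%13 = 3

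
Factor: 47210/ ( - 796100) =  - 4721/79610 = - 2^ ( - 1 )*5^( - 1 ) * 19^( - 1 )*419^(- 1)*4721^1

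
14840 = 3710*4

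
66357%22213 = 21931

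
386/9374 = 193/4687 = 0.04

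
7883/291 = 27+26/291 = 27.09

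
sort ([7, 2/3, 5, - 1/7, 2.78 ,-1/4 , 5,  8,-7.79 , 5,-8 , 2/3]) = [-8, - 7.79, - 1/4, - 1/7, 2/3,2/3,2.78, 5, 5, 5, 7,8 ] 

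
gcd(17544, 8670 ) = 102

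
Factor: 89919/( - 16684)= -2^(-2)*3^2*43^(- 1 )*103^1 =- 927/172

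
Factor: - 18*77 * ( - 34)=47124 = 2^2*3^2*7^1*11^1*17^1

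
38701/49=789 + 40/49= 789.82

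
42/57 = 14/19 =0.74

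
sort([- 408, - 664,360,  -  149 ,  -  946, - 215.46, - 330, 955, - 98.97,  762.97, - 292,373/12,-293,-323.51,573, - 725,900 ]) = [ - 946,  -  725, - 664, - 408, - 330, - 323.51, - 293, - 292, -215.46,-149, - 98.97, 373/12 , 360, 573,762.97, 900 , 955]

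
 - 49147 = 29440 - 78587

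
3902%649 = 8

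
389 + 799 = 1188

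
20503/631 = 20503/631 = 32.49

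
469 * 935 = 438515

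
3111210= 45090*69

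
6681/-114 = - 2227/38  =  - 58.61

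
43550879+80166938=123717817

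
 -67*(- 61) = 4087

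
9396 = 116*81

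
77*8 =616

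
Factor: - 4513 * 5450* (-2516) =2^3*5^2*17^1*37^1*109^1 * 4513^1  =  61883158600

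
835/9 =92 + 7/9 = 92.78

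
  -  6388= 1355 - 7743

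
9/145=9/145=0.06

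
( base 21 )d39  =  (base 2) 1011010101101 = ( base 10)5805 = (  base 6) 42513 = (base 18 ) hg9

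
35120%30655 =4465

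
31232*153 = 4778496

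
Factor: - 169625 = - 5^3*23^1*59^1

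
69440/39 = 69440/39 = 1780.51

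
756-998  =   - 242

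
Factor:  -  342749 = -11^1*31159^1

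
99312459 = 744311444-644998985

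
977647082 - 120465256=857181826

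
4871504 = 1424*3421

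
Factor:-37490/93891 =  - 2^1*3^( - 1) * 5^1*7^( - 1 )*17^(-1)*23^1 * 163^1*263^( - 1)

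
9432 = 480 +8952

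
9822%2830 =1332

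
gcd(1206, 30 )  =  6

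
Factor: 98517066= 2^1 * 3^1*16419511^1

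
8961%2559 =1284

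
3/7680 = 1/2560 = 0.00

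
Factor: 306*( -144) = - 44064 = - 2^5*3^4*17^1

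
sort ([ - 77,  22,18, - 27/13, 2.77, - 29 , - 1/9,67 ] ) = [ - 77, -29,  -  27/13, - 1/9,2.77, 18,22,67]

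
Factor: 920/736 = 5/4 = 2^( - 2)*5^1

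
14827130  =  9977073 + 4850057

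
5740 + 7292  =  13032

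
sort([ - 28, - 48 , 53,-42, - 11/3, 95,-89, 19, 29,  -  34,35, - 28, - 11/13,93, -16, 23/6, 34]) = [-89, -48, - 42,  -  34 , - 28 , - 28, - 16, - 11/3, - 11/13, 23/6,  19, 29, 34, 35, 53,93 , 95]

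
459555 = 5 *91911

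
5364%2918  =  2446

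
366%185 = 181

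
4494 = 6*749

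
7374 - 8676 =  - 1302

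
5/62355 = 1/12471 = 0.00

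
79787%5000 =4787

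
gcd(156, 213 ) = 3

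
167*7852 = 1311284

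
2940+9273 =12213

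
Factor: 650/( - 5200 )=- 2^( - 3 )= -1/8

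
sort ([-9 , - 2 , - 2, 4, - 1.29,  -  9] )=[ - 9,-9, - 2, - 2, - 1.29,4]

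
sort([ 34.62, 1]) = [ 1,34.62]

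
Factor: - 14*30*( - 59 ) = 24780  =  2^2*3^1*5^1*7^1 *59^1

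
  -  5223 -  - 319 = -4904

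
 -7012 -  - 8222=1210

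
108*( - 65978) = - 7125624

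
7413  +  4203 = 11616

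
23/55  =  23/55 = 0.42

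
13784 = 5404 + 8380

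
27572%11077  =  5418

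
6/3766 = 3/1883 = 0.00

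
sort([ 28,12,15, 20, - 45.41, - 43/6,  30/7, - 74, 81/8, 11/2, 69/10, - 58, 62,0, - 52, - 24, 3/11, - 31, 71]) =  [- 74, - 58, - 52, -45.41, - 31,  -  24, - 43/6, 0, 3/11, 30/7,  11/2,69/10, 81/8, 12, 15, 20,28,62, 71 ] 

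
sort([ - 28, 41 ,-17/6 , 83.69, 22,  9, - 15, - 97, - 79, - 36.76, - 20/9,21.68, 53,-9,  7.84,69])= [ - 97, - 79, - 36.76, - 28,  -  15, -9, - 17/6, - 20/9 , 7.84, 9, 21.68,22, 41 , 53,  69,  83.69]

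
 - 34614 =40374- 74988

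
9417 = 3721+5696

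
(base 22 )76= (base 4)2200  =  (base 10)160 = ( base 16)A0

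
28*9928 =277984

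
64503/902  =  64503/902 = 71.51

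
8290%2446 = 952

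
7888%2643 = 2602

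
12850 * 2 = 25700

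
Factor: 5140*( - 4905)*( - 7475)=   188457457500 = 2^2*3^2*5^4 * 13^1*23^1*109^1 *257^1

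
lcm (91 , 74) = 6734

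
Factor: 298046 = 2^1*7^1*61^1*349^1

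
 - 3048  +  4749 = 1701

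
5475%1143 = 903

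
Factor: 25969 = 25969^1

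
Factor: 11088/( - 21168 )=-11/21  =  - 3^(-1 ) * 7^ (  -  1) * 11^1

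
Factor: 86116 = 2^2*21529^1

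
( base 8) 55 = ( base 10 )45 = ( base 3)1200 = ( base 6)113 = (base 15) 30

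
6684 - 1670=5014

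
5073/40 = 5073/40 = 126.83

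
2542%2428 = 114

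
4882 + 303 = 5185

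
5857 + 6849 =12706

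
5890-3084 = 2806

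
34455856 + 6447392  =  40903248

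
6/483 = 2/161 =0.01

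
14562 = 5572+8990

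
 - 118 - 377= - 495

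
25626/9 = 2847  +  1/3 = 2847.33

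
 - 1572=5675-7247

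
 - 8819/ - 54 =163 + 17/54 = 163.31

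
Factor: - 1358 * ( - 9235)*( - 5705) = -71547146650 = - 2^1*5^2*7^2*97^1 *163^1 * 1847^1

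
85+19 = 104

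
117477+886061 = 1003538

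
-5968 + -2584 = -8552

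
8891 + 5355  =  14246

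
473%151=20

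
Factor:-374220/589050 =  - 2^1*3^3*5^( - 1)*17^( - 1 ) = -  54/85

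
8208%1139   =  235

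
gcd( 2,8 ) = 2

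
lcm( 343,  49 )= 343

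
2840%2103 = 737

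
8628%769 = 169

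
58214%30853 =27361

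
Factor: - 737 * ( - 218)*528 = 84831648 = 2^5*3^1*11^2*67^1 * 109^1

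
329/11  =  329/11 = 29.91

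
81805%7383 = 592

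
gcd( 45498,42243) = 3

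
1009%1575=1009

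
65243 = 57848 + 7395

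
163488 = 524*312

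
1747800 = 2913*600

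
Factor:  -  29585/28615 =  - 59^(-1)*61^1 = - 61/59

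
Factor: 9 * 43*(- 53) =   -  20511 = -3^2*43^1*53^1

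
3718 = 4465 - 747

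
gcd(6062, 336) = 14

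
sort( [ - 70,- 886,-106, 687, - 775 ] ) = [ - 886,- 775,-106,-70, 687]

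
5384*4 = 21536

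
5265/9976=5265/9976=0.53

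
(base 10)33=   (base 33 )10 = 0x21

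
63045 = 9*7005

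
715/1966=715/1966= 0.36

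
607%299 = 9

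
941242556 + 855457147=1796699703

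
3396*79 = 268284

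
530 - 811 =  - 281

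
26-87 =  - 61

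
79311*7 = 555177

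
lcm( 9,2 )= 18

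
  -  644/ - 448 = 23/16 = 1.44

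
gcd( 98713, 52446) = 1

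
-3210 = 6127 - 9337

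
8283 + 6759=15042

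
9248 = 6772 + 2476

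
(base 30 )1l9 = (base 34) 1b9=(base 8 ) 3003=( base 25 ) 2BE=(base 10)1539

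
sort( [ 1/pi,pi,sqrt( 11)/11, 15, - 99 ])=[  -  99, sqrt(11 ) /11,1/pi, pi,15]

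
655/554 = 655/554 = 1.18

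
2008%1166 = 842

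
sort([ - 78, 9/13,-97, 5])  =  [  -  97,  -  78, 9/13,5 ]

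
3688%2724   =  964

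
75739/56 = 75739/56 = 1352.48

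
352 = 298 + 54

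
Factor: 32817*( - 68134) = -2235953478 = - 2^1*3^1*11^1*19^1*163^1 * 10939^1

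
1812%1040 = 772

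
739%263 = 213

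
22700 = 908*25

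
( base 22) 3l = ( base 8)127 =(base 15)5C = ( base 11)7a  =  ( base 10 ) 87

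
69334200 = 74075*936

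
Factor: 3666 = 2^1*3^1*13^1*47^1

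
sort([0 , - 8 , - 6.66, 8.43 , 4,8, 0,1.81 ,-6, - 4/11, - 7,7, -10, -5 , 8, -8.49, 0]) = [ - 10,-8.49,-8, - 7, - 6.66, - 6,-5, - 4/11 , 0 , 0,0,1.81,4,7,8,8, 8.43]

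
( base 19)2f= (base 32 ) 1L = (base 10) 53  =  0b110101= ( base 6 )125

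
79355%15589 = 1410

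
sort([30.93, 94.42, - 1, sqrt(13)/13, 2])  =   [  -  1, sqrt( 13) /13, 2,30.93, 94.42]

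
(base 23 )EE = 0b101010000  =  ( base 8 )520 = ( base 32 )AG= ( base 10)336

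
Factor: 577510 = 2^1*5^1 * 57751^1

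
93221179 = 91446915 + 1774264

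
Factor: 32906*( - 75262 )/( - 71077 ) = 2^2*11^2*17^( - 1)*37^ ( - 1 )*113^ ( - 1)*311^1*16453^1 = 2476571372/71077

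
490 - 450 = 40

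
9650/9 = 1072 +2/9  =  1072.22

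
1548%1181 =367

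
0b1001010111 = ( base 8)1127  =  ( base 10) 599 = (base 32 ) in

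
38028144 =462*82312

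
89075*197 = 17547775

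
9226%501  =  208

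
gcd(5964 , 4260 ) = 852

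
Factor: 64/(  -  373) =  - 2^6*373^( - 1 )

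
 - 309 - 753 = -1062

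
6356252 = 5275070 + 1081182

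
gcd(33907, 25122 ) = 1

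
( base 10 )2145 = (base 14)AD3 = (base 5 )32040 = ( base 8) 4141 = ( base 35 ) 1QA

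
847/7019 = 847/7019 = 0.12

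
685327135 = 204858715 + 480468420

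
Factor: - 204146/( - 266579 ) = 2^1*103^1*269^ ( - 1 ) = 206/269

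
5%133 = 5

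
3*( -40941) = -122823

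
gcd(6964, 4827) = 1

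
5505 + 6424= 11929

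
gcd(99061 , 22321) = 1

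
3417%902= 711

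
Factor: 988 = 2^2 * 13^1 * 19^1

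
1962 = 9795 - 7833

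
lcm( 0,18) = 0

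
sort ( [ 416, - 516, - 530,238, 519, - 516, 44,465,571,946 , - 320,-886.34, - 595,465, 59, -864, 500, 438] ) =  [- 886.34, - 864,- 595, - 530 ,  -  516, - 516 ,  -  320, 44, 59,238,416, 438,465 , 465 , 500, 519,571, 946]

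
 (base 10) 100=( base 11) 91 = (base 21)4G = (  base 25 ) 40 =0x64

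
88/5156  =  22/1289 = 0.02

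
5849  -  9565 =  - 3716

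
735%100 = 35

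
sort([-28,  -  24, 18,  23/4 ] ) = [ - 28,  -  24 , 23/4,18]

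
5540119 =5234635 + 305484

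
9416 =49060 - 39644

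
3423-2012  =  1411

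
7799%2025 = 1724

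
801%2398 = 801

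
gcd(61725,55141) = 823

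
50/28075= 2/1123 = 0.00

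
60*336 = 20160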